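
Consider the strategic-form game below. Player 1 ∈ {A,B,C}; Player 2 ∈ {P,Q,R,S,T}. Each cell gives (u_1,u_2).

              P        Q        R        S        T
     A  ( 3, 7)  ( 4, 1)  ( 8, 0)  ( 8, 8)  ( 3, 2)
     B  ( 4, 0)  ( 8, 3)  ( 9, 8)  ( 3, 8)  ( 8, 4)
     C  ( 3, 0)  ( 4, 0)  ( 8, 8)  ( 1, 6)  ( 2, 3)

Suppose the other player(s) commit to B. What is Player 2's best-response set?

u_2(P vs B) = 0
u_2(Q vs B) = 3
u_2(R vs B) = 8
u_2(S vs B) = 8
u_2(T vs B) = 4
max payoff 8 at {R,S}

BR_2 = {R,S}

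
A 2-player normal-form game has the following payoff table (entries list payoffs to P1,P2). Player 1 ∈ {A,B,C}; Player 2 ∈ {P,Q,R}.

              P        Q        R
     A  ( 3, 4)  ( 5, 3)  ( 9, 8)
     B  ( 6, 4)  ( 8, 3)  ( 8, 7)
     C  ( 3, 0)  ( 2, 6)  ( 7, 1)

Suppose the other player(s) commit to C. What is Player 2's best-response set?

u_2(P vs C) = 0
u_2(Q vs C) = 6
u_2(R vs C) = 1
max payoff 6 at {Q}

P2 best: {Q}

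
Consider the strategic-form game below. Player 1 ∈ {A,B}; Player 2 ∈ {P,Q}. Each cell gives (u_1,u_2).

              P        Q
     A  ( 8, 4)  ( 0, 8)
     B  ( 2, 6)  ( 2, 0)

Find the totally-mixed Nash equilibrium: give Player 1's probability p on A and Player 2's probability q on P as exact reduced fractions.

P1 mixes 3/5 on A; P2 mixes 1/4 on P

P1 indiff ⇒ q·8+(1-q)·0 = q·2+(1-q)·2 ⇒ q(6) = (1-q)(2) ⇒ q = 1/4
P2 indiff ⇒ p·4+(1-p)·6 = p·8+(1-p)·0 ⇒ p(-4) = (1-p)(-6) ⇒ p = 3/5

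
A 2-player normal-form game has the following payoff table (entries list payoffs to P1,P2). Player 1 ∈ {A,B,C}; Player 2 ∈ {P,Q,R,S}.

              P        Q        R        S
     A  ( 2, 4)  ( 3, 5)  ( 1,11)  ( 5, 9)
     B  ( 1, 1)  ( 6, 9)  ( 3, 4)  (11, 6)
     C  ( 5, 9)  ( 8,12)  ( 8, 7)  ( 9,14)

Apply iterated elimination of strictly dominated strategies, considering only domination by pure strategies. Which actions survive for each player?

IESDS → P1:{B,C} P2:{Q,S}

P1 drop A (C beats it: P:5>2 Q:8>3 R:8>1 S:9>5)
P2 drop P (Q beats it: B:9>1 C:12>9)
P2 drop R (Q beats it: B:9>4 C:12>7)
P1→{B,C} P2→{Q,S}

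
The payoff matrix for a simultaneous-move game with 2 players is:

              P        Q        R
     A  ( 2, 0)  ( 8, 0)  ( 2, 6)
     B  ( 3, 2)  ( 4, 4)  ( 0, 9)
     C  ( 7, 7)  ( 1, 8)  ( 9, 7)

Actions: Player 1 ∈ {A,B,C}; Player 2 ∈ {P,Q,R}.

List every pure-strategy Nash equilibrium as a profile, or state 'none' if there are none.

Equilibria: none

(A,P): not NE [P1→C gives 7>2; P2→R gives 6>0]
(A,Q): not NE [P2→R gives 6>0]
(A,R): not NE [P1→C gives 9>2]
(B,P): not NE [P1→C gives 7>3; P2→R gives 9>2]
(B,Q): not NE [P1→A gives 8>4; P2→R gives 9>4]
(B,R): not NE [P1→C gives 9>0]
(C,P): not NE [P2→Q gives 8>7]
(C,Q): not NE [P1→A gives 8>1]
(C,R): not NE [P2→Q gives 8>7]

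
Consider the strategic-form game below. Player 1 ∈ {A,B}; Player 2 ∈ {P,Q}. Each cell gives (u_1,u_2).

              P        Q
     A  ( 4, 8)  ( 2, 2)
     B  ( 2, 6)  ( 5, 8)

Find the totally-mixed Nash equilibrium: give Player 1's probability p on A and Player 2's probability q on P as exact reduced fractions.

P1 indiff ⇒ q·4+(1-q)·2 = q·2+(1-q)·5 ⇒ q(2) = (1-q)(3) ⇒ q = 3/5
P2 indiff ⇒ p·8+(1-p)·6 = p·2+(1-p)·8 ⇒ p(6) = (1-p)(2) ⇒ p = 1/4

(p,q) = (1/4, 3/5)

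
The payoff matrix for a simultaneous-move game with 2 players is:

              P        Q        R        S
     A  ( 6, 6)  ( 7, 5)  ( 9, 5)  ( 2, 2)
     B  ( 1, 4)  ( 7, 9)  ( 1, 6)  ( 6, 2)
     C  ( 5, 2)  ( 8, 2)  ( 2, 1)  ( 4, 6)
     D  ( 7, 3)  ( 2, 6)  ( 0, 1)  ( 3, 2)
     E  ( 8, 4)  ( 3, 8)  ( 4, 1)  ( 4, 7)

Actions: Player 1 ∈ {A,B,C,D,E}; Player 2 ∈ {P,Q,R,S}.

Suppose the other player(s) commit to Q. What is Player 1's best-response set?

u_1(A vs Q) = 7
u_1(B vs Q) = 7
u_1(C vs Q) = 8
u_1(D vs Q) = 2
u_1(E vs Q) = 3
max payoff 8 at {C}

P1 best: {C}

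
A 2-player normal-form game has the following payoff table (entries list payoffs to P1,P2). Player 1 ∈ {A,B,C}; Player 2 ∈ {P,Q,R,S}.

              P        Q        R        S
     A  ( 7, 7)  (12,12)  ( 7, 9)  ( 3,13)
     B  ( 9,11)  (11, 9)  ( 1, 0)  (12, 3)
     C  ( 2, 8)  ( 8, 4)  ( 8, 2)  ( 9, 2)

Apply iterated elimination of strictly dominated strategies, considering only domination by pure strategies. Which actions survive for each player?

Survivors P1:{A,B} P2:{P,Q,S}

P2 drop R (Q beats it: A:12>9 B:9>0 C:4>2)
P1 drop C (B beats it: P:9>2 Q:11>8 S:12>9)
P1→{A,B} P2→{P,Q,S}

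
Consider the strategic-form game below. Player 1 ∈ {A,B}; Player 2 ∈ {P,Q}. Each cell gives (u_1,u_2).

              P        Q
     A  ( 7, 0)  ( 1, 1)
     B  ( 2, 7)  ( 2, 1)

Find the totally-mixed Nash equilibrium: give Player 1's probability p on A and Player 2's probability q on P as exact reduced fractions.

P1 mixes 6/7 on A; P2 mixes 1/6 on P

P1 indiff ⇒ q·7+(1-q)·1 = q·2+(1-q)·2 ⇒ q(5) = (1-q)(1) ⇒ q = 1/6
P2 indiff ⇒ p·0+(1-p)·7 = p·1+(1-p)·1 ⇒ p(-1) = (1-p)(-6) ⇒ p = 6/7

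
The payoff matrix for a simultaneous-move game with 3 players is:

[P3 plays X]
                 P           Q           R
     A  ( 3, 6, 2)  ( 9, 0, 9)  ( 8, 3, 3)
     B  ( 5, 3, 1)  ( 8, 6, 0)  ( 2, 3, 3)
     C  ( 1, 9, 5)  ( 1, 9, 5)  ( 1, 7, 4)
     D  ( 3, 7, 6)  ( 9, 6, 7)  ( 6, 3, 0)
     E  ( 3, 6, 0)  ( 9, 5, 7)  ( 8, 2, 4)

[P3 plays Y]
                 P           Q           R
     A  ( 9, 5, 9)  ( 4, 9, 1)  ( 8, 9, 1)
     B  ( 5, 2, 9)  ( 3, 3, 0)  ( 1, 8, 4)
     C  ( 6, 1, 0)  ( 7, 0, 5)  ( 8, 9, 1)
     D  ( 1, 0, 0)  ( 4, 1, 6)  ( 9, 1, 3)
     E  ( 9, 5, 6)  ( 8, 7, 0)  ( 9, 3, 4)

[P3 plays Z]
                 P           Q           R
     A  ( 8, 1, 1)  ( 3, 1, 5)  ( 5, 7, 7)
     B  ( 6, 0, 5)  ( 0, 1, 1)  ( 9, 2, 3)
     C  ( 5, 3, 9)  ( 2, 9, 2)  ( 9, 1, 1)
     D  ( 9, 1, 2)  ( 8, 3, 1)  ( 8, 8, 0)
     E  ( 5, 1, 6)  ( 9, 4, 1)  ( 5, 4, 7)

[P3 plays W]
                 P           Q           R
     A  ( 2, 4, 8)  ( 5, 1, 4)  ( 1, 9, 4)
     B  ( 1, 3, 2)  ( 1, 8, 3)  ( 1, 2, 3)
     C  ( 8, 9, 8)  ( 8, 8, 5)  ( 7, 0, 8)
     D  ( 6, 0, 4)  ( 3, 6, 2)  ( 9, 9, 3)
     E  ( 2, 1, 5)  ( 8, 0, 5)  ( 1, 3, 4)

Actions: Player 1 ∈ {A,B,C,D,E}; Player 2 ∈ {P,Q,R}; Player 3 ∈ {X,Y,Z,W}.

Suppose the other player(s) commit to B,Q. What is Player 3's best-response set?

argmax u_3 = {W}

u_3(X vs B,Q) = 0
u_3(Y vs B,Q) = 0
u_3(Z vs B,Q) = 1
u_3(W vs B,Q) = 3
max payoff 3 at {W}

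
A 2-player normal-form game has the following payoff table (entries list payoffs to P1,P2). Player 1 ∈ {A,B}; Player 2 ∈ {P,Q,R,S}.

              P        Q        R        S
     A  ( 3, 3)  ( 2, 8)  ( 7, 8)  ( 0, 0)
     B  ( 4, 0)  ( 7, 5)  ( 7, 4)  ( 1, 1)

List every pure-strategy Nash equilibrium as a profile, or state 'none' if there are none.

Nash profiles: (A,R), (B,Q)

(A,P): not NE [P1→B gives 4>3; P2→R gives 8>3]
(A,Q): not NE [P1→B gives 7>2]
(A,R): NE
(A,S): not NE [P1→B gives 1>0; P2→R gives 8>0]
(B,P): not NE [P2→Q gives 5>0]
(B,Q): NE
(B,R): not NE [P2→Q gives 5>4]
(B,S): not NE [P2→Q gives 5>1]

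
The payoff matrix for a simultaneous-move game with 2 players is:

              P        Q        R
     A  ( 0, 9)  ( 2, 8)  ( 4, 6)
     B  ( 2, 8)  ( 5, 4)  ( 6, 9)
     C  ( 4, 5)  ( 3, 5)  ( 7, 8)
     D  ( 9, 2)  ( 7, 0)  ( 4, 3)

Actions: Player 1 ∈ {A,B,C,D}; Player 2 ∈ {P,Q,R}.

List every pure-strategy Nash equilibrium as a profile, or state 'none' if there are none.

(A,P): not NE [P1→D gives 9>0]
(A,Q): not NE [P1→D gives 7>2; P2→P gives 9>8]
(A,R): not NE [P1→C gives 7>4; P2→P gives 9>6]
(B,P): not NE [P1→D gives 9>2; P2→R gives 9>8]
(B,Q): not NE [P1→D gives 7>5; P2→R gives 9>4]
(B,R): not NE [P1→C gives 7>6]
(C,P): not NE [P1→D gives 9>4; P2→R gives 8>5]
(C,Q): not NE [P1→D gives 7>3; P2→R gives 8>5]
(C,R): NE
(D,P): not NE [P2→R gives 3>2]
(D,Q): not NE [P2→R gives 3>0]
(D,R): not NE [P1→C gives 7>4]

NE set: (C,R)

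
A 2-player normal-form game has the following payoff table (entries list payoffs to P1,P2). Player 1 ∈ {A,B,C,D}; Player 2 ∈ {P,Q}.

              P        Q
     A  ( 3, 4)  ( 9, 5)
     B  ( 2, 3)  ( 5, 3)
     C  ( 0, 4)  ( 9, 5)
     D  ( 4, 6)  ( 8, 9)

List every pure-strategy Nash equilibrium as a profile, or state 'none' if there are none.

NE set: (A,Q), (C,Q)

(A,P): not NE [P1→D gives 4>3; P2→Q gives 5>4]
(A,Q): NE
(B,P): not NE [P1→D gives 4>2]
(B,Q): not NE [P1→C gives 9>5]
(C,P): not NE [P1→D gives 4>0; P2→Q gives 5>4]
(C,Q): NE
(D,P): not NE [P2→Q gives 9>6]
(D,Q): not NE [P1→C gives 9>8]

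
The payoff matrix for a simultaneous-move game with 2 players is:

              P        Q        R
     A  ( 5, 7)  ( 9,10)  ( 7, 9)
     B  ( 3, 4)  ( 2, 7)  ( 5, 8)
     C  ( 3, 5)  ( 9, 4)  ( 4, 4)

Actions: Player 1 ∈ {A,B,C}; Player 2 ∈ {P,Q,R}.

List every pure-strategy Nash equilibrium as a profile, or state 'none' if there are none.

(A,P): not NE [P2→Q gives 10>7]
(A,Q): NE
(A,R): not NE [P2→Q gives 10>9]
(B,P): not NE [P1→A gives 5>3; P2→R gives 8>4]
(B,Q): not NE [P1→C gives 9>2; P2→R gives 8>7]
(B,R): not NE [P1→A gives 7>5]
(C,P): not NE [P1→A gives 5>3]
(C,Q): not NE [P2→P gives 5>4]
(C,R): not NE [P1→A gives 7>4; P2→P gives 5>4]

PSNE = {(A,Q)}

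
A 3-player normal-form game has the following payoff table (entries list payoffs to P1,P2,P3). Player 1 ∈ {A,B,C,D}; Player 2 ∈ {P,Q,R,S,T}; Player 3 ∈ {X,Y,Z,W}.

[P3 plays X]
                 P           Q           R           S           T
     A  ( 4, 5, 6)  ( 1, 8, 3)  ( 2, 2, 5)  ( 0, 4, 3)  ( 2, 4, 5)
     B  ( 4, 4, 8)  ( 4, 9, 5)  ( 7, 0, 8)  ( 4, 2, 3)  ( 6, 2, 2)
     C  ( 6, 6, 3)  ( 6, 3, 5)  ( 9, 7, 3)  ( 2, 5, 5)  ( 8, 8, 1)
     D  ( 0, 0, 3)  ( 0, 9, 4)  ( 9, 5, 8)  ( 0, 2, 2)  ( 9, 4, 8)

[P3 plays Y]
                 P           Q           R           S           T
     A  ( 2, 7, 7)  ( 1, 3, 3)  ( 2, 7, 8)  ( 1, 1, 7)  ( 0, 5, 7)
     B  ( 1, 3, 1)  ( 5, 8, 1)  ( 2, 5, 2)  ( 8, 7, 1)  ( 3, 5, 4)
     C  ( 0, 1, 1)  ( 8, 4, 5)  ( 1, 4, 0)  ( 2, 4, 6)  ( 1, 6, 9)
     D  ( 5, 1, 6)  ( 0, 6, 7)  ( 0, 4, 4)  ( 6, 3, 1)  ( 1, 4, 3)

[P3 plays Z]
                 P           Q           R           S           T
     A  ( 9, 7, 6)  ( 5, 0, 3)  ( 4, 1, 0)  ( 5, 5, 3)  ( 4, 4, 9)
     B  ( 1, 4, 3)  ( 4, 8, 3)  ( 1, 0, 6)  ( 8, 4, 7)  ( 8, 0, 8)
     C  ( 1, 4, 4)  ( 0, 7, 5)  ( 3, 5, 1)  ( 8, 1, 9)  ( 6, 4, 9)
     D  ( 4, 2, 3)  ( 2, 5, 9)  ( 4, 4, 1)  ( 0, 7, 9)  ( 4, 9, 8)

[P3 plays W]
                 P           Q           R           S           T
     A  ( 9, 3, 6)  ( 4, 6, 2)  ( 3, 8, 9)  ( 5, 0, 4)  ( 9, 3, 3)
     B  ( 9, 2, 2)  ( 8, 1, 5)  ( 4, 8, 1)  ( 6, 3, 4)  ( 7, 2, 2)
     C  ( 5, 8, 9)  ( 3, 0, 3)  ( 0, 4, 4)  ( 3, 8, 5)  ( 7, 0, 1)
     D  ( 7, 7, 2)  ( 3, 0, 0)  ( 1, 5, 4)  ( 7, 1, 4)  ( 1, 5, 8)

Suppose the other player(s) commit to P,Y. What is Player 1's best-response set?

u_1(A vs P,Y) = 2
u_1(B vs P,Y) = 1
u_1(C vs P,Y) = 0
u_1(D vs P,Y) = 5
max payoff 5 at {D}

argmax u_1 = {D}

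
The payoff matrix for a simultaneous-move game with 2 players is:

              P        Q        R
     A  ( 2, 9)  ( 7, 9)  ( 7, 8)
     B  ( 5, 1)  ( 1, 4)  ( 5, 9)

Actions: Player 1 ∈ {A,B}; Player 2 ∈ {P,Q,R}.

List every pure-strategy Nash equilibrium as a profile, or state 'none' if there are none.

PSNE = {(A,Q)}

(A,P): not NE [P1→B gives 5>2]
(A,Q): NE
(A,R): not NE [P2→Q gives 9>8]
(B,P): not NE [P2→R gives 9>1]
(B,Q): not NE [P1→A gives 7>1; P2→R gives 9>4]
(B,R): not NE [P1→A gives 7>5]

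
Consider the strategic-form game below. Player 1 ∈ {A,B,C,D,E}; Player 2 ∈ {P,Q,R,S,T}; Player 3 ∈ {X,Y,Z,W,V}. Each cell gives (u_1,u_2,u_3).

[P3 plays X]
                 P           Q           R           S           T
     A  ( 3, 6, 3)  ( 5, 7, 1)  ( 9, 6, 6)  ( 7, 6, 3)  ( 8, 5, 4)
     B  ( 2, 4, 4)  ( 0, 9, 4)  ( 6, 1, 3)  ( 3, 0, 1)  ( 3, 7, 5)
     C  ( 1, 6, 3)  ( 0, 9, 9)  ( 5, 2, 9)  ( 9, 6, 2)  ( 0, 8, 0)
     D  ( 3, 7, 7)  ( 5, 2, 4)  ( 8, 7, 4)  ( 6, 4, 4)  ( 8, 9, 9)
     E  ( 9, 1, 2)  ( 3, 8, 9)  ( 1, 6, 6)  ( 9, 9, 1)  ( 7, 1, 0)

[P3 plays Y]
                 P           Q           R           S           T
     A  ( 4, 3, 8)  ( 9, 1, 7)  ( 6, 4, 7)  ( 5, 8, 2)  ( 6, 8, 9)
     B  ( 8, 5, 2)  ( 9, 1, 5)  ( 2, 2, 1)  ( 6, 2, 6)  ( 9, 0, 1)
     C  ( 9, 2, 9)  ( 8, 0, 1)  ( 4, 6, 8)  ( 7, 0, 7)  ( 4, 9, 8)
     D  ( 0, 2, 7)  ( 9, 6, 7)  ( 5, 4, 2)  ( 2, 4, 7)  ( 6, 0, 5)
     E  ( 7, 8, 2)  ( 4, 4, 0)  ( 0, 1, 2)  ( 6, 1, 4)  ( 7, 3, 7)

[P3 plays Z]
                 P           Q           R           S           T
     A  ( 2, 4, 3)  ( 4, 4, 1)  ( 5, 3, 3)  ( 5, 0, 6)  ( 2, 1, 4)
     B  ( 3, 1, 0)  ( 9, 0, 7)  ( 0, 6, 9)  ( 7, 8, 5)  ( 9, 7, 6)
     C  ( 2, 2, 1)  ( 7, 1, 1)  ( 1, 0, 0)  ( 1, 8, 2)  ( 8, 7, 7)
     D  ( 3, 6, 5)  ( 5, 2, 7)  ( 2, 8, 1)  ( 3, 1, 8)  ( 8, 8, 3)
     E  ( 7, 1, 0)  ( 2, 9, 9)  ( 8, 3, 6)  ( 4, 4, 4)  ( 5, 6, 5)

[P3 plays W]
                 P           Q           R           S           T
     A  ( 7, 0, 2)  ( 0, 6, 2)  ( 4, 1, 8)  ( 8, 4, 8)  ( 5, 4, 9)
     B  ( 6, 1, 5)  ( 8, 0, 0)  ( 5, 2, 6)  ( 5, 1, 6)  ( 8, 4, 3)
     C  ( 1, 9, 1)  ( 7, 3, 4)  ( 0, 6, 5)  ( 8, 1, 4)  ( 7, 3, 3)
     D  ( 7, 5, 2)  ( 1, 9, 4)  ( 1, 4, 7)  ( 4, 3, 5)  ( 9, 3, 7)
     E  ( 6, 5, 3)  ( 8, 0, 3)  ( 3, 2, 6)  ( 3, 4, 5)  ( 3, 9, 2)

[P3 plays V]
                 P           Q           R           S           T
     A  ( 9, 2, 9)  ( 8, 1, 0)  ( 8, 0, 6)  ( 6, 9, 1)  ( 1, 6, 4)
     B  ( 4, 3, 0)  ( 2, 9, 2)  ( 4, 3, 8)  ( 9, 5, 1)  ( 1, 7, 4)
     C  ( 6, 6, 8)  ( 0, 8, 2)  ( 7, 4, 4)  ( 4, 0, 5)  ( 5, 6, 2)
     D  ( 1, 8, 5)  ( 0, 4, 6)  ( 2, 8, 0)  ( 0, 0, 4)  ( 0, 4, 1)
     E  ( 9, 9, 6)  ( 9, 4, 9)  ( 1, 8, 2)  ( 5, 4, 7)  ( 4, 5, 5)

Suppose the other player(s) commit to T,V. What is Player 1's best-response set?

u_1(A vs T,V) = 1
u_1(B vs T,V) = 1
u_1(C vs T,V) = 5
u_1(D vs T,V) = 0
u_1(E vs T,V) = 4
max payoff 5 at {C}

argmax u_1 = {C}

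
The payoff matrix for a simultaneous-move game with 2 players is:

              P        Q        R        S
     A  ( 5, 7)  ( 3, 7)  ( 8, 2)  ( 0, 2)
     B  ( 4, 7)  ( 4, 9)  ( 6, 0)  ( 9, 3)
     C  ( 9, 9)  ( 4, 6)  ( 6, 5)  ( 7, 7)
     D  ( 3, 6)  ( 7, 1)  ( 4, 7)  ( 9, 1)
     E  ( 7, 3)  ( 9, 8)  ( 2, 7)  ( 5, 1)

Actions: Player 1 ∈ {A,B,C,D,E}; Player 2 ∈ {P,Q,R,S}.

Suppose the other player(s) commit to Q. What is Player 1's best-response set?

u_1(A vs Q) = 3
u_1(B vs Q) = 4
u_1(C vs Q) = 4
u_1(D vs Q) = 7
u_1(E vs Q) = 9
max payoff 9 at {E}

P1 best: {E}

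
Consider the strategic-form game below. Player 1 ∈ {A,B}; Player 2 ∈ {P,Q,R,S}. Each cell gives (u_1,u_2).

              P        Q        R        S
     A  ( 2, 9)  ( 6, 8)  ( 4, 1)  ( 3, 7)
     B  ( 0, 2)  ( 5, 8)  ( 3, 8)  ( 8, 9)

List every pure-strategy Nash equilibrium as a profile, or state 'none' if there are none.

(A,P): NE
(A,Q): not NE [P2→P gives 9>8]
(A,R): not NE [P2→P gives 9>1]
(A,S): not NE [P1→B gives 8>3; P2→P gives 9>7]
(B,P): not NE [P1→A gives 2>0; P2→S gives 9>2]
(B,Q): not NE [P1→A gives 6>5; P2→S gives 9>8]
(B,R): not NE [P1→A gives 4>3; P2→S gives 9>8]
(B,S): NE

Nash profiles: (A,P), (B,S)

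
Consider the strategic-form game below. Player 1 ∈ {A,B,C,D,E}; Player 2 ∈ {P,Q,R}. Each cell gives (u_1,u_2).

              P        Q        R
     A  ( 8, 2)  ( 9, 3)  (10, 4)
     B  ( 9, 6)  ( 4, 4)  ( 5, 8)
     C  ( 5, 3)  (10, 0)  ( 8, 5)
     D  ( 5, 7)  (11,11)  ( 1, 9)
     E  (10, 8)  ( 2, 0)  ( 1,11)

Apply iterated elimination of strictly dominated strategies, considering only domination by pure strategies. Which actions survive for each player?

P2 drop P (R beats it: A:4>2 B:8>6 C:5>3 D:9>7 E:11>8)
P1 drop B (A beats it: Q:9>4 R:10>5)
P1 drop E (A beats it: Q:9>2 R:10>1)
P1→{A,C,D} P2→{Q,R}

Remaining: P1:{A,C,D} P2:{Q,R}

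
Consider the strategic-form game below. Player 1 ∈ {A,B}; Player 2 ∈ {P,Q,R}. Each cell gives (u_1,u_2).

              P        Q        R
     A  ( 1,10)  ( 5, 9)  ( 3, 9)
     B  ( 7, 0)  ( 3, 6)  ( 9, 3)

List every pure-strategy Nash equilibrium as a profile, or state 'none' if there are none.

No pure NE.

(A,P): not NE [P1→B gives 7>1]
(A,Q): not NE [P2→P gives 10>9]
(A,R): not NE [P1→B gives 9>3; P2→P gives 10>9]
(B,P): not NE [P2→Q gives 6>0]
(B,Q): not NE [P1→A gives 5>3]
(B,R): not NE [P2→Q gives 6>3]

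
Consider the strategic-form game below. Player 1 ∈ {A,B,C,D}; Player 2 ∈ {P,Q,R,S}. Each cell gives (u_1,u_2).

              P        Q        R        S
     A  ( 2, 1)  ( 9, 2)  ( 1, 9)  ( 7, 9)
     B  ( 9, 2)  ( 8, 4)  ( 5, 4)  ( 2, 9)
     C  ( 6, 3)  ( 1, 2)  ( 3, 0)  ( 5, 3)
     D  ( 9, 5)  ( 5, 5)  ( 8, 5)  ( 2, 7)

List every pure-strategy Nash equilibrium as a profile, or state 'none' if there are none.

Nash profiles: (A,S)

(A,P): not NE [P1→D gives 9>2; P2→S gives 9>1]
(A,Q): not NE [P2→S gives 9>2]
(A,R): not NE [P1→D gives 8>1]
(A,S): NE
(B,P): not NE [P2→S gives 9>2]
(B,Q): not NE [P1→A gives 9>8; P2→S gives 9>4]
(B,R): not NE [P1→D gives 8>5; P2→S gives 9>4]
(B,S): not NE [P1→A gives 7>2]
(C,P): not NE [P1→D gives 9>6]
(C,Q): not NE [P1→A gives 9>1; P2→S gives 3>2]
(C,R): not NE [P1→D gives 8>3; P2→S gives 3>0]
(C,S): not NE [P1→A gives 7>5]
(D,P): not NE [P2→S gives 7>5]
(D,Q): not NE [P1→A gives 9>5; P2→S gives 7>5]
(D,R): not NE [P2→S gives 7>5]
(D,S): not NE [P1→A gives 7>2]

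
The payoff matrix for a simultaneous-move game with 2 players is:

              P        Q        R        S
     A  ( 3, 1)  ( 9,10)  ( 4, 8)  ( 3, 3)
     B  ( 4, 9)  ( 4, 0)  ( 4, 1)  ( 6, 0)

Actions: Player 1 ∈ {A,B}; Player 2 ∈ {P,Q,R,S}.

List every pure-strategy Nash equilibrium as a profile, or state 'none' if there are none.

NE set: (A,Q), (B,P)

(A,P): not NE [P1→B gives 4>3; P2→Q gives 10>1]
(A,Q): NE
(A,R): not NE [P2→Q gives 10>8]
(A,S): not NE [P1→B gives 6>3; P2→Q gives 10>3]
(B,P): NE
(B,Q): not NE [P1→A gives 9>4; P2→P gives 9>0]
(B,R): not NE [P2→P gives 9>1]
(B,S): not NE [P2→P gives 9>0]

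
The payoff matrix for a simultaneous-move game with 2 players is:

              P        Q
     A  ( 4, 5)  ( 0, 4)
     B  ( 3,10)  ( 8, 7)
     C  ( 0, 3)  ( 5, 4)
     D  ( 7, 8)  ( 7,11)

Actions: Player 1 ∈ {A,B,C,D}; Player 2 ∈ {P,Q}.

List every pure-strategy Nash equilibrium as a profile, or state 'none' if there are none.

Equilibria: none

(A,P): not NE [P1→D gives 7>4]
(A,Q): not NE [P1→B gives 8>0; P2→P gives 5>4]
(B,P): not NE [P1→D gives 7>3]
(B,Q): not NE [P2→P gives 10>7]
(C,P): not NE [P1→D gives 7>0; P2→Q gives 4>3]
(C,Q): not NE [P1→B gives 8>5]
(D,P): not NE [P2→Q gives 11>8]
(D,Q): not NE [P1→B gives 8>7]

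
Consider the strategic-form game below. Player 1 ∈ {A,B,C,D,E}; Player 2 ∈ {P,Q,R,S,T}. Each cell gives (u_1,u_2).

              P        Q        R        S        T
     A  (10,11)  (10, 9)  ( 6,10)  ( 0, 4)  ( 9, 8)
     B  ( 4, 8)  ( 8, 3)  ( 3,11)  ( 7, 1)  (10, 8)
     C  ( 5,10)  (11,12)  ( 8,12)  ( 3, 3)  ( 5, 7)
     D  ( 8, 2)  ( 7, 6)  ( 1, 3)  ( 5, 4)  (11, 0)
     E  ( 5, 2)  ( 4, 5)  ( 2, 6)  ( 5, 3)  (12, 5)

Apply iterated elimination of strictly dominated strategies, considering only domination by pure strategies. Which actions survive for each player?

P2 drop S (Q beats it: A:9>4 B:3>1 C:12>3 D:6>4 E:5>3)
P2 drop T (R beats it: A:10>8 B:11>8 C:12>7 D:3>0 E:6>5)
P1 drop B (A beats it: P:10>4 Q:10>8 R:6>3)
P1 drop D (A beats it: P:10>8 Q:10>7 R:6>1)
P1 drop E (A beats it: P:10>5 Q:10>4 R:6>2)
P1→{A,C} P2→{P,Q,R}

Survivors P1:{A,C} P2:{P,Q,R}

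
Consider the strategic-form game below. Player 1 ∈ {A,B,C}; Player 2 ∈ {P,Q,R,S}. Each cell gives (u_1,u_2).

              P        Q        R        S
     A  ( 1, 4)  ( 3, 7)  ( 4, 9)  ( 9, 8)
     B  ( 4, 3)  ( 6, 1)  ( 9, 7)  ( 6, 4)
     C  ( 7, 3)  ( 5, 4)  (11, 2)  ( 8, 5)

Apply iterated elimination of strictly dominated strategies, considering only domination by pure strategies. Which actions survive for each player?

Survivors P1:{A,C} P2:{R,S}

P2 drop P (S beats it: A:8>4 B:4>3 C:5>3)
P2 drop Q (S beats it: A:8>7 B:4>1 C:5>4)
P1 drop B (C beats it: R:11>9 S:8>6)
P1→{A,C} P2→{R,S}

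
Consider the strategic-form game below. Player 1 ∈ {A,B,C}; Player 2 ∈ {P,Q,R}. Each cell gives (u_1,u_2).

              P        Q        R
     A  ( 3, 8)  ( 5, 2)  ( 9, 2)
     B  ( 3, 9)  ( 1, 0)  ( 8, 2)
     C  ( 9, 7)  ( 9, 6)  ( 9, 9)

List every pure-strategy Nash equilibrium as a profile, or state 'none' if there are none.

PSNE = {(C,R)}

(A,P): not NE [P1→C gives 9>3]
(A,Q): not NE [P1→C gives 9>5; P2→P gives 8>2]
(A,R): not NE [P2→P gives 8>2]
(B,P): not NE [P1→C gives 9>3]
(B,Q): not NE [P1→C gives 9>1; P2→P gives 9>0]
(B,R): not NE [P1→C gives 9>8; P2→P gives 9>2]
(C,P): not NE [P2→R gives 9>7]
(C,Q): not NE [P2→R gives 9>6]
(C,R): NE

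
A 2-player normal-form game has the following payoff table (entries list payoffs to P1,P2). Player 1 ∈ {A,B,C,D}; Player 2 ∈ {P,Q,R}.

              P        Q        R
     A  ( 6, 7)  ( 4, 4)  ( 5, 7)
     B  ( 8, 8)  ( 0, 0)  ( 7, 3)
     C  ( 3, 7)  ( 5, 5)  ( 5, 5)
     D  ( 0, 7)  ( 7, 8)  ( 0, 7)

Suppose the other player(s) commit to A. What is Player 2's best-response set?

u_2(P vs A) = 7
u_2(Q vs A) = 4
u_2(R vs A) = 7
max payoff 7 at {P,R}

argmax u_2 = {P,R}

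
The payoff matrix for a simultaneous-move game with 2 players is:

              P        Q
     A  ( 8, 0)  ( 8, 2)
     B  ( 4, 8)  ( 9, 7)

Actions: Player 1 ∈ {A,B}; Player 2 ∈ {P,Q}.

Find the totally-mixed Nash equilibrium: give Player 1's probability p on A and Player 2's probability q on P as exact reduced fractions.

p=1/3, q=1/5

P1 indiff ⇒ q·8+(1-q)·8 = q·4+(1-q)·9 ⇒ q(4) = (1-q)(1) ⇒ q = 1/5
P2 indiff ⇒ p·0+(1-p)·8 = p·2+(1-p)·7 ⇒ p(-2) = (1-p)(-1) ⇒ p = 1/3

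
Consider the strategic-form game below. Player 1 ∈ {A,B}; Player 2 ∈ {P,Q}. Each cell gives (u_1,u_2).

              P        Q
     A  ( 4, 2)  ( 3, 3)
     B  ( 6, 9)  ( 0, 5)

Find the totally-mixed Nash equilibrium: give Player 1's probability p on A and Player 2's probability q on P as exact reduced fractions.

P1 indiff ⇒ q·4+(1-q)·3 = q·6+(1-q)·0 ⇒ q(-2) = (1-q)(-3) ⇒ q = 3/5
P2 indiff ⇒ p·2+(1-p)·9 = p·3+(1-p)·5 ⇒ p(-1) = (1-p)(-4) ⇒ p = 4/5

(p,q) = (4/5, 3/5)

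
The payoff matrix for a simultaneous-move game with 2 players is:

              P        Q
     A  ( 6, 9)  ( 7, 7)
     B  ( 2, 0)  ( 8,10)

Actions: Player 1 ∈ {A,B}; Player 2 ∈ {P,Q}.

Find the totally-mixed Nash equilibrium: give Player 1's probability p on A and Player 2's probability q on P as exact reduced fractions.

p=5/6, q=1/5

P1 indiff ⇒ q·6+(1-q)·7 = q·2+(1-q)·8 ⇒ q(4) = (1-q)(1) ⇒ q = 1/5
P2 indiff ⇒ p·9+(1-p)·0 = p·7+(1-p)·10 ⇒ p(2) = (1-p)(10) ⇒ p = 5/6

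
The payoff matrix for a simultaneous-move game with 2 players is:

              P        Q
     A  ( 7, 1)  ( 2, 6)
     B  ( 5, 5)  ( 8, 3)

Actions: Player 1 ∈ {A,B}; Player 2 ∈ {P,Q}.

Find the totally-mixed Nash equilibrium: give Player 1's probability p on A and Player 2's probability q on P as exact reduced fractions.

P1 mixes 2/7 on A; P2 mixes 3/4 on P

P1 indiff ⇒ q·7+(1-q)·2 = q·5+(1-q)·8 ⇒ q(2) = (1-q)(6) ⇒ q = 3/4
P2 indiff ⇒ p·1+(1-p)·5 = p·6+(1-p)·3 ⇒ p(-5) = (1-p)(-2) ⇒ p = 2/7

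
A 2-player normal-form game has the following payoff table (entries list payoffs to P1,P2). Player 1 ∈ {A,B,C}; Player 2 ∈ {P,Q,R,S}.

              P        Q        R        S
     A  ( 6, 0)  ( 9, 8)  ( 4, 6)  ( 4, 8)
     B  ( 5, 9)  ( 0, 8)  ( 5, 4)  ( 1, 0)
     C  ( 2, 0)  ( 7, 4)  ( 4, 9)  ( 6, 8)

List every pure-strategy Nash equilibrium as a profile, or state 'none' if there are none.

NE set: (A,Q)

(A,P): not NE [P2→S gives 8>0]
(A,Q): NE
(A,R): not NE [P1→B gives 5>4; P2→S gives 8>6]
(A,S): not NE [P1→C gives 6>4]
(B,P): not NE [P1→A gives 6>5]
(B,Q): not NE [P1→A gives 9>0; P2→P gives 9>8]
(B,R): not NE [P2→P gives 9>4]
(B,S): not NE [P1→C gives 6>1; P2→P gives 9>0]
(C,P): not NE [P1→A gives 6>2; P2→R gives 9>0]
(C,Q): not NE [P1→A gives 9>7; P2→R gives 9>4]
(C,R): not NE [P1→B gives 5>4]
(C,S): not NE [P2→R gives 9>8]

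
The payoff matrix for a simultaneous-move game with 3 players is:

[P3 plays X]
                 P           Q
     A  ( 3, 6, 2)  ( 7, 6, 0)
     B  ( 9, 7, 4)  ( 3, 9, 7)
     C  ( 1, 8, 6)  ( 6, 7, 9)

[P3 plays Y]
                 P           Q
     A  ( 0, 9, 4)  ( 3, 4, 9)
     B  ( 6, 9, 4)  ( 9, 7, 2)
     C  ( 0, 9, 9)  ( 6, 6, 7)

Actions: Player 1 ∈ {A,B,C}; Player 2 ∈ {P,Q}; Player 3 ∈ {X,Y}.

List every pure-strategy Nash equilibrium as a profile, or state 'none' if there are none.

PSNE = {(B,P,Y)}

(A,P,X): not NE [P1→B gives 9>3; P3→Y gives 4>2]
(A,P,Y): not NE [P1→B gives 6>0]
(A,Q,X): not NE [P3→Y gives 9>0]
(A,Q,Y): not NE [P1→B gives 9>3; P2→P gives 9>4]
(B,P,X): not NE [P2→Q gives 9>7]
(B,P,Y): NE
(B,Q,X): not NE [P1→A gives 7>3]
(B,Q,Y): not NE [P2→P gives 9>7; P3→X gives 7>2]
(C,P,X): not NE [P1→B gives 9>1; P3→Y gives 9>6]
(C,P,Y): not NE [P1→B gives 6>0]
(C,Q,X): not NE [P1→A gives 7>6; P2→P gives 8>7]
(C,Q,Y): not NE [P1→B gives 9>6; P2→P gives 9>6; P3→X gives 9>7]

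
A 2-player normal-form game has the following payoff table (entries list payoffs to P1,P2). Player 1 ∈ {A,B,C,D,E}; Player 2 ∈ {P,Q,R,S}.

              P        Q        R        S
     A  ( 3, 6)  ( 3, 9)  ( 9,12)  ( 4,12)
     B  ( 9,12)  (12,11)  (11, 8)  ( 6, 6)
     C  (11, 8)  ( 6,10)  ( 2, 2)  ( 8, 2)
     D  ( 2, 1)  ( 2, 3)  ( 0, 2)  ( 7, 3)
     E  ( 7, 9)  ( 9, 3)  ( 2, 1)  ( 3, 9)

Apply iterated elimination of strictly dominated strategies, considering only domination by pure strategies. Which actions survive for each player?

P1 drop A (B beats it: P:9>3 Q:12>3 R:11>9 S:6>4)
P1 drop D (C beats it: P:11>2 Q:6>2 R:2>0 S:8>7)
P1 drop E (B beats it: P:9>7 Q:12>9 R:11>2 S:6>3)
P2 drop R (P beats it: B:12>8 C:8>2)
P2 drop S (P beats it: B:12>6 C:8>2)
P1→{B,C} P2→{P,Q}

Survivors P1:{B,C} P2:{P,Q}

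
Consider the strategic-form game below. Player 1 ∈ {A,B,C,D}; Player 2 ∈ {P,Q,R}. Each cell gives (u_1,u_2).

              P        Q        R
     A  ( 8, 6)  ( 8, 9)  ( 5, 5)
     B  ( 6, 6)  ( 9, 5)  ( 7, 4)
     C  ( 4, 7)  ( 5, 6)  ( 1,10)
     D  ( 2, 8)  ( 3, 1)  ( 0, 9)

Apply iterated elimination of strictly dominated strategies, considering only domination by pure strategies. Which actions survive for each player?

P1 drop C (A beats it: P:8>4 Q:8>5 R:5>1)
P1 drop D (A beats it: P:8>2 Q:8>3 R:5>0)
P2 drop R (P beats it: A:6>5 B:6>4)
P1→{A,B} P2→{P,Q}

IESDS → P1:{A,B} P2:{P,Q}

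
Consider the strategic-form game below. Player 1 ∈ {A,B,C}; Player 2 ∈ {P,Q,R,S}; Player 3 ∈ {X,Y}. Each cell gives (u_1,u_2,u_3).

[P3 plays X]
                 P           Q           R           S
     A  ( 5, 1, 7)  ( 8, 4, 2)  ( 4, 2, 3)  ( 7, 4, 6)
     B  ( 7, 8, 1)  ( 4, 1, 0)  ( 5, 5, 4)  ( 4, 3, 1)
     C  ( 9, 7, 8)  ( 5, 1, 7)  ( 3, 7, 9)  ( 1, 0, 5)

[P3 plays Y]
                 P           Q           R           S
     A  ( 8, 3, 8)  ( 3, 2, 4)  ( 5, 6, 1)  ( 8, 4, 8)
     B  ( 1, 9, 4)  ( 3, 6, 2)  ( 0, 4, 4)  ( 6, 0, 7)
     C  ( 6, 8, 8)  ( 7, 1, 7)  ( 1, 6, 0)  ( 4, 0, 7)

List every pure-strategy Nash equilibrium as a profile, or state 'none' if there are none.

NE set: (C,P,X)

(A,P,X): not NE [P1→C gives 9>5; P2→S gives 4>1; P3→Y gives 8>7]
(A,P,Y): not NE [P2→R gives 6>3]
(A,Q,X): not NE [P3→Y gives 4>2]
(A,Q,Y): not NE [P1→C gives 7>3; P2→R gives 6>2]
(A,R,X): not NE [P1→B gives 5>4; P2→S gives 4>2]
(A,R,Y): not NE [P3→X gives 3>1]
(A,S,X): not NE [P3→Y gives 8>6]
(A,S,Y): not NE [P2→R gives 6>4]
(B,P,X): not NE [P1→C gives 9>7; P3→Y gives 4>1]
(B,P,Y): not NE [P1→A gives 8>1]
(B,Q,X): not NE [P1→A gives 8>4; P2→P gives 8>1; P3→Y gives 2>0]
(B,Q,Y): not NE [P1→C gives 7>3; P2→P gives 9>6]
(B,R,X): not NE [P2→P gives 8>5]
(B,R,Y): not NE [P1→A gives 5>0; P2→P gives 9>4]
(B,S,X): not NE [P1→A gives 7>4; P2→P gives 8>3; P3→Y gives 7>1]
(B,S,Y): not NE [P1→A gives 8>6; P2→P gives 9>0]
(C,P,X): NE
(C,P,Y): not NE [P1→A gives 8>6]
(C,Q,X): not NE [P1→A gives 8>5; P2→R gives 7>1]
(C,Q,Y): not NE [P2→P gives 8>1]
(C,R,X): not NE [P1→B gives 5>3]
(C,R,Y): not NE [P1→A gives 5>1; P2→P gives 8>6; P3→X gives 9>0]
(C,S,X): not NE [P1→A gives 7>1; P2→R gives 7>0; P3→Y gives 7>5]
(C,S,Y): not NE [P1→A gives 8>4; P2→P gives 8>0]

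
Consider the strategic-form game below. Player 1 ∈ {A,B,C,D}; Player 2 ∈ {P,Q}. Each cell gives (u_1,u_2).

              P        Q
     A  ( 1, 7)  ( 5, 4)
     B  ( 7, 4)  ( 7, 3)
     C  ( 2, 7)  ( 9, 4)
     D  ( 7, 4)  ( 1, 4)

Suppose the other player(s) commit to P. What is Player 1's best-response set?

u_1(A vs P) = 1
u_1(B vs P) = 7
u_1(C vs P) = 2
u_1(D vs P) = 7
max payoff 7 at {B,D}

argmax u_1 = {B,D}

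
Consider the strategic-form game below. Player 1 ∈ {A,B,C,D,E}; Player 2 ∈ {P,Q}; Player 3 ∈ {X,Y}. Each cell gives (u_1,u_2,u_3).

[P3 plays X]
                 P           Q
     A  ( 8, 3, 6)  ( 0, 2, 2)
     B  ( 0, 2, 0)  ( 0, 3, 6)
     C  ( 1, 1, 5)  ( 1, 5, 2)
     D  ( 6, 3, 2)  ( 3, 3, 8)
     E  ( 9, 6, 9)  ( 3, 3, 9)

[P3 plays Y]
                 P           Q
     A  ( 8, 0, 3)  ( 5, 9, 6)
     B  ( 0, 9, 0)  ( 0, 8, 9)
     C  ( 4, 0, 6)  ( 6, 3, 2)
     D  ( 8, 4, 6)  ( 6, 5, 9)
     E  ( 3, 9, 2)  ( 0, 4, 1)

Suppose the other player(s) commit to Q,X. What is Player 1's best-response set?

u_1(A vs Q,X) = 0
u_1(B vs Q,X) = 0
u_1(C vs Q,X) = 1
u_1(D vs Q,X) = 3
u_1(E vs Q,X) = 3
max payoff 3 at {D,E}

BR_1 = {D,E}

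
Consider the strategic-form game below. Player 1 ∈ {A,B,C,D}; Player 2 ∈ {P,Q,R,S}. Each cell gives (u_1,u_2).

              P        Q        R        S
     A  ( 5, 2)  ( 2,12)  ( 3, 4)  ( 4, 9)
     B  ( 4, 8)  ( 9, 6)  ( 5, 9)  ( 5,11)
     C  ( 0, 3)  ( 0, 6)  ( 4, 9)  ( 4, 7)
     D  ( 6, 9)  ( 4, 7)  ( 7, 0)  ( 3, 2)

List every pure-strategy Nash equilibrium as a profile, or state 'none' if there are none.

(A,P): not NE [P1→D gives 6>5; P2→Q gives 12>2]
(A,Q): not NE [P1→B gives 9>2]
(A,R): not NE [P1→D gives 7>3; P2→Q gives 12>4]
(A,S): not NE [P1→B gives 5>4; P2→Q gives 12>9]
(B,P): not NE [P1→D gives 6>4; P2→S gives 11>8]
(B,Q): not NE [P2→S gives 11>6]
(B,R): not NE [P1→D gives 7>5; P2→S gives 11>9]
(B,S): NE
(C,P): not NE [P1→D gives 6>0; P2→R gives 9>3]
(C,Q): not NE [P1→B gives 9>0; P2→R gives 9>6]
(C,R): not NE [P1→D gives 7>4]
(C,S): not NE [P1→B gives 5>4; P2→R gives 9>7]
(D,P): NE
(D,Q): not NE [P1→B gives 9>4; P2→P gives 9>7]
(D,R): not NE [P2→P gives 9>0]
(D,S): not NE [P1→B gives 5>3; P2→P gives 9>2]

Nash profiles: (B,S), (D,P)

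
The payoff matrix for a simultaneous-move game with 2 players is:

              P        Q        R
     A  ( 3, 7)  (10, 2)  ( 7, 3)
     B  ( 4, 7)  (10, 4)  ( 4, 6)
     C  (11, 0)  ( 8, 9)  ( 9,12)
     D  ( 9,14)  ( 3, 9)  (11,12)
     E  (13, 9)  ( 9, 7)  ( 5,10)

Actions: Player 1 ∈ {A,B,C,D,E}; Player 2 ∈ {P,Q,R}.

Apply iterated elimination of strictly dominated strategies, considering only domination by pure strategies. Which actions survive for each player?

IESDS → P1:{C,D,E} P2:{P,R}

P2 drop Q (R beats it: A:3>2 B:6>4 C:12>9 D:12>9 E:10>7)
P1 drop A (C beats it: P:11>3 R:9>7)
P1 drop B (C beats it: P:11>4 R:9>4)
P1→{C,D,E} P2→{P,R}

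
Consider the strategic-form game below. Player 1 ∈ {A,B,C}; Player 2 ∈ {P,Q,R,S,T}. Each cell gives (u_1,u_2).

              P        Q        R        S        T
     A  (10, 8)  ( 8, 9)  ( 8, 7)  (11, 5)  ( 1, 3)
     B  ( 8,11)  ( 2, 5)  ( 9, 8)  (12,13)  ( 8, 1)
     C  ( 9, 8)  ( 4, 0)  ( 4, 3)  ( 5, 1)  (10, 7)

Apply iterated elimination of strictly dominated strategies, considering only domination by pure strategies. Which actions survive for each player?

P2 drop R (P beats it: A:8>7 B:11>8 C:8>3)
P2 drop T (P beats it: A:8>3 B:11>1 C:8>7)
P1 drop C (A beats it: P:10>9 Q:8>4 S:11>5)
P1→{A,B} P2→{P,Q,S}

Remaining: P1:{A,B} P2:{P,Q,S}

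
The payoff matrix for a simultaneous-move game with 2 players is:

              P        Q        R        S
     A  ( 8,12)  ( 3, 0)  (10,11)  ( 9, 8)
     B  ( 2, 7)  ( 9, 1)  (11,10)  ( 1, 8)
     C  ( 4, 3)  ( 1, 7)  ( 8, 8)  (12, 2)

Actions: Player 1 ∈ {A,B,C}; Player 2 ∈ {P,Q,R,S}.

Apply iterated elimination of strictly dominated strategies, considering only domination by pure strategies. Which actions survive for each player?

Survivors P1:{A,B} P2:{P,R}

P2 drop Q (R beats it: A:11>0 B:10>1 C:8>7)
P2 drop S (R beats it: A:11>8 B:10>8 C:8>2)
P1 drop C (A beats it: P:8>4 R:10>8)
P1→{A,B} P2→{P,R}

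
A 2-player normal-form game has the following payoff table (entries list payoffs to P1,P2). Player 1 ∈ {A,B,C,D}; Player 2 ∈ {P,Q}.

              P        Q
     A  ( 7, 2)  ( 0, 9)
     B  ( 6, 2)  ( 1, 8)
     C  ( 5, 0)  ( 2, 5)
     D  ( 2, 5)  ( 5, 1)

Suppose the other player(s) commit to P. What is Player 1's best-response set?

BR_1 = {A}

u_1(A vs P) = 7
u_1(B vs P) = 6
u_1(C vs P) = 5
u_1(D vs P) = 2
max payoff 7 at {A}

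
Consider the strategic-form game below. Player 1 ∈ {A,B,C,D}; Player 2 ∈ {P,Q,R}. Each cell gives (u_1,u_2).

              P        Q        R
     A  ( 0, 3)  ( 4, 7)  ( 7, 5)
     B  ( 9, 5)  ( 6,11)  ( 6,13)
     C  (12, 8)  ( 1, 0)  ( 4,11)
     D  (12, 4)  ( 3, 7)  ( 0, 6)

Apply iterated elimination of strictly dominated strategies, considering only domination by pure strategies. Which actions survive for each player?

Survivors P1:{A,B} P2:{Q,R}

P2 drop P (R beats it: A:5>3 B:13>5 C:11>8 D:6>4)
P1 drop C (A beats it: Q:4>1 R:7>4)
P1 drop D (A beats it: Q:4>3 R:7>0)
P1→{A,B} P2→{Q,R}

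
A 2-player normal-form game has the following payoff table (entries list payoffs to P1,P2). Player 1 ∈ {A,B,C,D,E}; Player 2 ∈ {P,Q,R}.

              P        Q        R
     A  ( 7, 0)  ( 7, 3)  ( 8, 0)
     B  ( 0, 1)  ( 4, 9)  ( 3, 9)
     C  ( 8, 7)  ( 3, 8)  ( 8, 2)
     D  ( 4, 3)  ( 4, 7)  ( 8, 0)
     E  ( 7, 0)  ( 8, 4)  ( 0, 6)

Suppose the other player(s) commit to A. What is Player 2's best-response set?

argmax u_2 = {Q}

u_2(P vs A) = 0
u_2(Q vs A) = 3
u_2(R vs A) = 0
max payoff 3 at {Q}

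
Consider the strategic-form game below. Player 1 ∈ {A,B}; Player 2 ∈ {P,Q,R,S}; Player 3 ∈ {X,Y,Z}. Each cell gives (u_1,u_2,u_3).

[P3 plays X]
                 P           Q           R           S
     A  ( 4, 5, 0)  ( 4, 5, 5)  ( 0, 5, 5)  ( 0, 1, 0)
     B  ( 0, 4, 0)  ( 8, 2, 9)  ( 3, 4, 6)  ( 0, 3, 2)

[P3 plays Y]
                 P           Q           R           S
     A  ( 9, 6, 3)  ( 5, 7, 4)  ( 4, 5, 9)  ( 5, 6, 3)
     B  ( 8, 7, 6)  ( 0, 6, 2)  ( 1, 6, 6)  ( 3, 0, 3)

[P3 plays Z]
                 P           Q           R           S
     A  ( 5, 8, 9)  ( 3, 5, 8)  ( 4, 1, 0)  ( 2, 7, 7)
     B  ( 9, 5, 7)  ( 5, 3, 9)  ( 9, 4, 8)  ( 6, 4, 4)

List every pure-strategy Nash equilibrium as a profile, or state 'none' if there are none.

(A,P,X): not NE [P3→Z gives 9>0]
(A,P,Y): not NE [P2→Q gives 7>6; P3→Z gives 9>3]
(A,P,Z): not NE [P1→B gives 9>5]
(A,Q,X): not NE [P1→B gives 8>4; P3→Z gives 8>5]
(A,Q,Y): not NE [P3→Z gives 8>4]
(A,Q,Z): not NE [P1→B gives 5>3; P2→P gives 8>5]
(A,R,X): not NE [P1→B gives 3>0; P3→Y gives 9>5]
(A,R,Y): not NE [P2→Q gives 7>5]
(A,R,Z): not NE [P1→B gives 9>4; P2→P gives 8>1; P3→Y gives 9>0]
(A,S,X): not NE [P2→R gives 5>1; P3→Z gives 7>0]
(A,S,Y): not NE [P2→Q gives 7>6; P3→Z gives 7>3]
(A,S,Z): not NE [P1→B gives 6>2; P2→P gives 8>7]
(B,P,X): not NE [P1→A gives 4>0; P3→Z gives 7>0]
(B,P,Y): not NE [P1→A gives 9>8; P3→Z gives 7>6]
(B,P,Z): NE
(B,Q,X): not NE [P2→R gives 4>2]
(B,Q,Y): not NE [P1→A gives 5>0; P2→P gives 7>6; P3→Z gives 9>2]
(B,Q,Z): not NE [P2→P gives 5>3]
(B,R,X): not NE [P3→Z gives 8>6]
(B,R,Y): not NE [P1→A gives 4>1; P2→P gives 7>6; P3→Z gives 8>6]
(B,R,Z): not NE [P2→P gives 5>4]
(B,S,X): not NE [P2→R gives 4>3; P3→Z gives 4>2]
(B,S,Y): not NE [P1→A gives 5>3; P2→P gives 7>0; P3→Z gives 4>3]
(B,S,Z): not NE [P2→P gives 5>4]

NE set: (B,P,Z)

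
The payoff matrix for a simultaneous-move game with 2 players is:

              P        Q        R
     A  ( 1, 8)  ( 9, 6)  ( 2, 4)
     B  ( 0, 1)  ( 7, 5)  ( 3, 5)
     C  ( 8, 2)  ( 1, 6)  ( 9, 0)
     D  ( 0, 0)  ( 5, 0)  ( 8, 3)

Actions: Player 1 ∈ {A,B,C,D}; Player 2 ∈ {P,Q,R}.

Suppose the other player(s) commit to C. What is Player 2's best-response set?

u_2(P vs C) = 2
u_2(Q vs C) = 6
u_2(R vs C) = 0
max payoff 6 at {Q}

argmax u_2 = {Q}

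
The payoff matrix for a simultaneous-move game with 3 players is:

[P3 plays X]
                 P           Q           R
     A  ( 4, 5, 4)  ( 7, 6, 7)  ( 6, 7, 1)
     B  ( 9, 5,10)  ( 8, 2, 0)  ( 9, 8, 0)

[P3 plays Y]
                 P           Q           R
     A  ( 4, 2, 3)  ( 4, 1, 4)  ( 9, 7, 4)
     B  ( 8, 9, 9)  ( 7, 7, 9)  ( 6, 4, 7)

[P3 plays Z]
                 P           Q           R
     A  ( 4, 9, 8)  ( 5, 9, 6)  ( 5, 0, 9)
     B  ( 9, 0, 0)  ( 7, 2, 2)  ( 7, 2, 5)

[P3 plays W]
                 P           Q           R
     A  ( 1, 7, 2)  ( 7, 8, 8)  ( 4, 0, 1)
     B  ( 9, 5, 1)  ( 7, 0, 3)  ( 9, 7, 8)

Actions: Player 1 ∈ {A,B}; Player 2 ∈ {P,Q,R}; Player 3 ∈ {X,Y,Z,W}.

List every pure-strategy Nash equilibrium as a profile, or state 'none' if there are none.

PSNE = {(A,Q,W), (B,R,W)}

(A,P,X): not NE [P1→B gives 9>4; P2→R gives 7>5; P3→Z gives 8>4]
(A,P,Y): not NE [P1→B gives 8>4; P2→R gives 7>2; P3→Z gives 8>3]
(A,P,Z): not NE [P1→B gives 9>4]
(A,P,W): not NE [P1→B gives 9>1; P2→Q gives 8>7; P3→Z gives 8>2]
(A,Q,X): not NE [P1→B gives 8>7; P2→R gives 7>6; P3→W gives 8>7]
(A,Q,Y): not NE [P1→B gives 7>4; P2→R gives 7>1; P3→W gives 8>4]
(A,Q,Z): not NE [P1→B gives 7>5; P3→W gives 8>6]
(A,Q,W): NE
(A,R,X): not NE [P1→B gives 9>6; P3→Z gives 9>1]
(A,R,Y): not NE [P3→Z gives 9>4]
(A,R,Z): not NE [P1→B gives 7>5; P2→Q gives 9>0]
(A,R,W): not NE [P1→B gives 9>4; P2→Q gives 8>0; P3→Z gives 9>1]
(B,P,X): not NE [P2→R gives 8>5]
(B,P,Y): not NE [P3→X gives 10>9]
(B,P,Z): not NE [P2→R gives 2>0; P3→X gives 10>0]
(B,P,W): not NE [P2→R gives 7>5; P3→X gives 10>1]
(B,Q,X): not NE [P2→R gives 8>2; P3→Y gives 9>0]
(B,Q,Y): not NE [P2→P gives 9>7]
(B,Q,Z): not NE [P3→Y gives 9>2]
(B,Q,W): not NE [P2→R gives 7>0; P3→Y gives 9>3]
(B,R,X): not NE [P3→W gives 8>0]
(B,R,Y): not NE [P1→A gives 9>6; P2→P gives 9>4; P3→W gives 8>7]
(B,R,Z): not NE [P3→W gives 8>5]
(B,R,W): NE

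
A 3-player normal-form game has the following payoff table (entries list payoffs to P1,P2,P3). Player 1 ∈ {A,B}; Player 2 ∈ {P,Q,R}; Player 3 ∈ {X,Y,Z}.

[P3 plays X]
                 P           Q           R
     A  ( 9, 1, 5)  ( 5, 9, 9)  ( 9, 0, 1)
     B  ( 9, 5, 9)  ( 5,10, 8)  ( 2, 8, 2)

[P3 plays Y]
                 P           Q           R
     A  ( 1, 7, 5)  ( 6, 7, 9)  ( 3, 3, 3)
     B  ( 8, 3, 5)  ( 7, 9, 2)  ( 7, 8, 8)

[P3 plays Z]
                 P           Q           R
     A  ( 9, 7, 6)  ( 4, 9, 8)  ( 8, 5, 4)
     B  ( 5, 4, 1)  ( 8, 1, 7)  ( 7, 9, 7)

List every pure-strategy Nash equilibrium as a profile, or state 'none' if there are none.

(A,P,X): not NE [P2→Q gives 9>1; P3→Z gives 6>5]
(A,P,Y): not NE [P1→B gives 8>1; P3→Z gives 6>5]
(A,P,Z): not NE [P2→Q gives 9>7]
(A,Q,X): NE
(A,Q,Y): not NE [P1→B gives 7>6]
(A,Q,Z): not NE [P1→B gives 8>4; P3→Y gives 9>8]
(A,R,X): not NE [P2→Q gives 9>0; P3→Z gives 4>1]
(A,R,Y): not NE [P1→B gives 7>3; P2→Q gives 7>3; P3→Z gives 4>3]
(A,R,Z): not NE [P2→Q gives 9>5]
(B,P,X): not NE [P2→Q gives 10>5]
(B,P,Y): not NE [P2→Q gives 9>3; P3→X gives 9>5]
(B,P,Z): not NE [P1→A gives 9>5; P2→R gives 9>4; P3→X gives 9>1]
(B,Q,X): NE
(B,Q,Y): not NE [P3→X gives 8>2]
(B,Q,Z): not NE [P2→R gives 9>1; P3→X gives 8>7]
(B,R,X): not NE [P1→A gives 9>2; P2→Q gives 10>8; P3→Y gives 8>2]
(B,R,Y): not NE [P2→Q gives 9>8]
(B,R,Z): not NE [P1→A gives 8>7; P3→Y gives 8>7]

NE set: (A,Q,X), (B,Q,X)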